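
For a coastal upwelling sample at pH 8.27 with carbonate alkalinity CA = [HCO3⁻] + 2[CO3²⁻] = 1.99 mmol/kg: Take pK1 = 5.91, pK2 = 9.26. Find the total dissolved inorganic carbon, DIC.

DIC = 1.83 mmol/kg

CA = [HCO3⁻] + 2[CO3²⁻] = (α₁ + 2α₂)·DIC
At pH 8.27: [H⁺]/K1 = 10^-2.36 = 0.0043652, K2/[H⁺] = 10^-0.99 = 0.10233
α₁ = 1/(1 + 0.0043652 + 0.10233) = 1/1.1067 = 0.9036; α₂ = α₁·K2/[H⁺] = 0.09246
α₁ + 2α₂ = 1.0885
DIC = CA / (α₁ + 2α₂) = 1.99 / 1.0885 = 1.83 mmol/kg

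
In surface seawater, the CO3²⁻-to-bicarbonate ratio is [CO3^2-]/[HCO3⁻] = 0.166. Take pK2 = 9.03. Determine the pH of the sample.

From K2 = [H⁺][CO3^2-]/[HCO3⁻]:  pH = pK2 + log₁₀([CO3^2-]/[HCO3⁻])
log₁₀(0.166) = -0.780
pH = 9.03 + (-0.780) = 8.25

pH = 8.25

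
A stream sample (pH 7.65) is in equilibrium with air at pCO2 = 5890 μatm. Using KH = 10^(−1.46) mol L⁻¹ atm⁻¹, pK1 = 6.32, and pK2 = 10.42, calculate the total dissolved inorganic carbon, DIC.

[CO2*] = KH · pCO2 = 10^(−1.46) × 5890×10^-6 = 2.042×10^-4 mol/L
α₀ = 1/(1 + K1/[H⁺] + K1K2/[H⁺]²) = 1/(1 + 10^+1.33 + 10^-1.44) = 0.04461
DIC = [CO2*]/α₀ = 2.042×10^-4 / 0.04461 = 4.58 mmol/L

DIC = 4.58 mmol/L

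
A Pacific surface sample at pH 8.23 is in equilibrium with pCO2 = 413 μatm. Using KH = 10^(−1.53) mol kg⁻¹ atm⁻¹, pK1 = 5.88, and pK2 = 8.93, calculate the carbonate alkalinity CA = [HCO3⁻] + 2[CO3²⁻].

[CO2*] = KH · pCO2 = 10^(−1.53) × 413×10^-6 = 1.219×10^-5 mol/kg
α₀ = 1/(1 + K1/[H⁺] + K1K2/[H⁺]²) = 1/(1 + 10^+2.35 + 10^+1.65) = 0.003710
DIC = [CO2*]/α₀ = 1.219×10^-5 / 0.003710 = 3.285 mmol/kg
CA = (α₁ + 2α₂)·DIC = (0.8306 + 2×0.1657) × 3.285 = 3.82 mmol/kg

CA = 3.82 mmol/kg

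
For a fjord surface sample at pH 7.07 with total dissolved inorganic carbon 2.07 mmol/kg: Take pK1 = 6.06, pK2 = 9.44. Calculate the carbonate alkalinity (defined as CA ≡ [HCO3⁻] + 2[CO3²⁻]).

CA = [HCO3⁻] + 2[CO3²⁻] = (α₁ + 2α₂)·DIC
At pH 7.07: [H⁺]/K1 = 10^-1.01 = 0.097724, K2/[H⁺] = 10^-2.37 = 0.0042658
α₁ = 1/(1 + 0.097724 + 0.0042658) = 1/1.1020 = 0.9074; α₂ = α₁·K2/[H⁺] = 0.003871
α₁ + 2α₂ = 0.9152
CA = 0.9152 × 2.07 = 1.89 mmol/kg

CA = 1.89 mmol/kg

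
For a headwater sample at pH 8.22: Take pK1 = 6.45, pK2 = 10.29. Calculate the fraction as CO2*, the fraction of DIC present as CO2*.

α₀ = 0.0166

α₀ = 1 / (1 + K1/[H⁺] + K1K2/[H⁺]²) = 1 / (1 + 10^+1.77 + 10^-0.30)
   = 1 / (1 + 58.884 + 0.50119) = 1/60.386 = 0.01656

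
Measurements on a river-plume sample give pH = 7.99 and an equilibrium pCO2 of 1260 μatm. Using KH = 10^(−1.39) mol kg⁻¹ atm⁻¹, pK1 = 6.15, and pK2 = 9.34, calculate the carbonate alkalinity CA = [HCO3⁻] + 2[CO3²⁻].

CA = 3.87 mmol/kg

[CO2*] = KH · pCO2 = 10^(−1.39) × 1260×10^-6 = 5.133×10^-5 mol/kg
α₀ = 1/(1 + K1/[H⁺] + K1K2/[H⁺]²) = 1/(1 + 10^+1.84 + 10^+0.49) = 0.01365
DIC = [CO2*]/α₀ = 5.133×10^-5 / 0.01365 = 3.761 mmol/kg
CA = (α₁ + 2α₂)·DIC = (0.9442 + 2×0.04217) × 3.761 = 3.87 mmol/kg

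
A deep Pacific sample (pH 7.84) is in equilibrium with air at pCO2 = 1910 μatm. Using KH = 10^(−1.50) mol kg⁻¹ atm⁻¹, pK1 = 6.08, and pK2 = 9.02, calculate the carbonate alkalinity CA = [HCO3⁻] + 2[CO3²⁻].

CA = 3.93 mmol/kg

[CO2*] = KH · pCO2 = 10^(−1.50) × 1910×10^-6 = 6.040×10^-5 mol/kg
α₀ = 1/(1 + K1/[H⁺] + K1K2/[H⁺]²) = 1/(1 + 10^+1.76 + 10^+0.58) = 0.01604
DIC = [CO2*]/α₀ = 6.040×10^-5 / 0.01604 = 3.766 mmol/kg
CA = (α₁ + 2α₂)·DIC = (0.9230 + 2×0.06098) × 3.766 = 3.93 mmol/kg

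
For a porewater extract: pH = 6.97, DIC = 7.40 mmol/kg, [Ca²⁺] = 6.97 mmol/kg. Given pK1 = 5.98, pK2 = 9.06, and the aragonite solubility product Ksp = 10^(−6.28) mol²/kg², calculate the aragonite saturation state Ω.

α₂ = 1 / (1 + [H⁺]/K2 + [H⁺]²/(K1K2)) = 1 / (1 + 10^+2.09 + 10^+1.10)
   = 1 / (1 + 123.03 + 12.589) = 1/136.62 = 0.007320
[CO3²⁻] = α₂ × DIC = 0.007320 × 7.40 = 0.05417 mmol/kg
Ksp = 10^(−6.28) = 5.248×10^-7
Ω = [Ca²⁺][CO3²⁻]/Ksp = (6.97×10^-3)(5.417×10^-5) / 5.248×10^-7 = 0.719

Ω = 0.719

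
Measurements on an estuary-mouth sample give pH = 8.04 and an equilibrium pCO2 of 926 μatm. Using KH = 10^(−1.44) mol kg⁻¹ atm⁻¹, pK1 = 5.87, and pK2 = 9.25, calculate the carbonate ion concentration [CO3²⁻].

[CO2*] = KH · pCO2 = 10^(−1.44) × 926×10^-6 = 3.362×10^-5 mol/kg
α₀ = 1/(1 + K1/[H⁺] + K1K2/[H⁺]²) = 1/(1 + 10^+2.17 + 10^+0.96) = 0.006328
DIC = [CO2*]/α₀ = 3.362×10^-5 / 0.006328 = 5.313 mmol/kg
[CO3²⁻] = α₂·DIC; α₂ = 0.05771, so [CO3²⁻] = 0.05771 × 5.313 = 0.307 mmol/kg

[CO3²⁻] = 0.307 mmol/kg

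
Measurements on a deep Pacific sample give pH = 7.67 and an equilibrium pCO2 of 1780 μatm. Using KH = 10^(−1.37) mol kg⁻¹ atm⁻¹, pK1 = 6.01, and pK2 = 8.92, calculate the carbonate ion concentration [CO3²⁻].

[CO2*] = KH · pCO2 = 10^(−1.37) × 1780×10^-6 = 7.593×10^-5 mol/kg
α₀ = 1/(1 + K1/[H⁺] + K1K2/[H⁺]²) = 1/(1 + 10^+1.66 + 10^+0.41) = 0.02029
DIC = [CO2*]/α₀ = 7.593×10^-5 / 0.02029 = 3.742 mmol/kg
[CO3²⁻] = α₂·DIC; α₂ = 0.05216, so [CO3²⁻] = 0.05216 × 3.742 = 0.195 mmol/kg

[CO3²⁻] = 0.195 mmol/kg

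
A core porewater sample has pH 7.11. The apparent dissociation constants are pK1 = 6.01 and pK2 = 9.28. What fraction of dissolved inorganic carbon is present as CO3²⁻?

α₂ = 1 / (1 + [H⁺]/K2 + [H⁺]²/(K1K2)) = 1 / (1 + 10^+2.17 + 10^+1.07)
   = 1 / (1 + 147.91 + 11.749) = 1/160.66 = 0.006224

α₂ = 0.00622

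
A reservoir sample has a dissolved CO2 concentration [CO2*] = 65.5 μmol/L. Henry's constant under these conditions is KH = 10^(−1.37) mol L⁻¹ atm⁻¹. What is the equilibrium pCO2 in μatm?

pCO2 = 1540 μatm

KH = 10^(−1.37) = 4.266×10^-2 mol L⁻¹ atm⁻¹
pCO2 = [CO2*]/KH = 65.5×10^-6 / 4.266×10^-2 = 1.54×10^-3 atm = 1540 μatm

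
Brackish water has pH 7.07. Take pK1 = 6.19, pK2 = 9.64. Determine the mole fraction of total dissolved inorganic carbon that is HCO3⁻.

α₁ = 0.881

α₁ = 1 / (1 + [H⁺]/K1 + K2/[H⁺]) = 1 / (1 + 10^-0.88 + 10^-2.57)
   = 1 / (1 + 0.13183 + 0.0026915) = 1/1.1345 = 0.8814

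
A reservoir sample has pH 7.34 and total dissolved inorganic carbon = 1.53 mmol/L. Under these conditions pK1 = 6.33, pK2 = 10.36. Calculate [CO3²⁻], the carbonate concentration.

α₂ = 1 / (1 + [H⁺]/K2 + [H⁺]²/(K1K2)) = 1 / (1 + 10^+3.02 + 10^+2.01)
   = 1 / (1 + 1047.1 + 102.33) = 1/1150.5 = 0.0008692
[CO3²⁻] = α₂ × DIC = 0.0008692 × 1.53 = 0.00133 mmol/L = 1.33 μmol/L

[CO3²⁻] = 1.33 μmol/L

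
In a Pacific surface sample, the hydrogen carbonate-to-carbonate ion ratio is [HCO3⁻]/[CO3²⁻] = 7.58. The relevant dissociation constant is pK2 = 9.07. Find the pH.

From K2 = [H⁺][CO3²⁻]/[HCO3⁻]:  pH = pK2 − log₁₀([HCO3⁻]/[CO3²⁻])
log₁₀(7.58) = +0.880
pH = 9.07 − (+0.880) = 8.19

pH = 8.19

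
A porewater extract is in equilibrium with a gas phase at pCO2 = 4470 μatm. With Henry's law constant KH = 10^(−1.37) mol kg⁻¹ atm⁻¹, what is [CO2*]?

[CO2*] = 191 μmol/kg

KH = 10^(−1.37) = 4.266×10^-2 mol kg⁻¹ atm⁻¹
[CO2*] = KH · pCO2 = 4.266×10^-2 × 4470×10^-6 atm = 1.91×10^-4 mol/kg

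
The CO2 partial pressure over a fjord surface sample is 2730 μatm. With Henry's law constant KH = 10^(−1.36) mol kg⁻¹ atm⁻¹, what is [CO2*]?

KH = 10^(−1.36) = 4.365×10^-2 mol kg⁻¹ atm⁻¹
[CO2*] = KH · pCO2 = 4.365×10^-2 × 2730×10^-6 atm = 1.19×10^-4 mol/kg

[CO2*] = 119 μmol/kg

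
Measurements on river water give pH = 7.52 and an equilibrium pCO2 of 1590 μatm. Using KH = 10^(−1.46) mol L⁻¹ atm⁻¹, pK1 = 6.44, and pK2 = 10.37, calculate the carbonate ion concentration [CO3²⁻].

[CO2*] = KH · pCO2 = 10^(−1.46) × 1590×10^-6 = 5.513×10^-5 mol/L
α₀ = 1/(1 + K1/[H⁺] + K1K2/[H⁺]²) = 1/(1 + 10^+1.08 + 10^-1.77) = 0.07669
DIC = [CO2*]/α₀ = 5.513×10^-5 / 0.07669 = 0.7189 mmol/L
[CO3²⁻] = α₂·DIC; α₂ = 0.001302, so [CO3²⁻] = 0.001302 × 0.7189 = 0.000936 mmol/L = 0.936 μmol/L

[CO3²⁻] = 0.936 μmol/L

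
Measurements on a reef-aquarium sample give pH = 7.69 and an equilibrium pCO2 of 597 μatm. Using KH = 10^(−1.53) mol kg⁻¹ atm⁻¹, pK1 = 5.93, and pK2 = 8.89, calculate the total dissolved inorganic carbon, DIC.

[CO2*] = KH · pCO2 = 10^(−1.53) × 597×10^-6 = 1.762×10^-5 mol/kg
α₀ = 1/(1 + K1/[H⁺] + K1K2/[H⁺]²) = 1/(1 + 10^+1.76 + 10^+0.56) = 0.01608
DIC = [CO2*]/α₀ = 1.762×10^-5 / 0.01608 = 1.10 mmol/kg

DIC = 1.10 mmol/kg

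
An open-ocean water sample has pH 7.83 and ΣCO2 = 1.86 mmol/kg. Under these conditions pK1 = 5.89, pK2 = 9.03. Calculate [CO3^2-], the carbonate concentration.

[CO3²⁻] = 0.109 mmol/kg

α₂ = 1 / (1 + [H⁺]/K2 + [H⁺]²/(K1K2)) = 1 / (1 + 10^+1.20 + 10^-0.74)
   = 1 / (1 + 15.849 + 0.18197) = 1/17.031 = 0.05872
[CO3²⁻] = α₂ × DIC = 0.05872 × 1.86 = 0.109 mmol/kg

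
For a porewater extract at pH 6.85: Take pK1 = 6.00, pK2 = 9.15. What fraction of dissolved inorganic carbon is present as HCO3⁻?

α₁ = 1 / (1 + [H⁺]/K1 + K2/[H⁺]) = 1 / (1 + 10^-0.85 + 10^-2.30)
   = 1 / (1 + 0.14125 + 0.0050119) = 1/1.1463 = 0.8724

α₁ = 0.872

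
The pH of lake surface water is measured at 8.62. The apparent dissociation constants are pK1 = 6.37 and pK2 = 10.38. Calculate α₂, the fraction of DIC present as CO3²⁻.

α₂ = 0.0170

α₂ = 1 / (1 + [H⁺]/K2 + [H⁺]²/(K1K2)) = 1 / (1 + 10^+1.76 + 10^-0.49)
   = 1 / (1 + 57.544 + 0.32359) = 1/58.868 = 0.01699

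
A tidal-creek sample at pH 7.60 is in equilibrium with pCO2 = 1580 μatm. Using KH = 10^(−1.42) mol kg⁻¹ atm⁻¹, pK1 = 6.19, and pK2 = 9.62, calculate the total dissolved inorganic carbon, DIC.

DIC = 1.62 mmol/kg

[CO2*] = KH · pCO2 = 10^(−1.42) × 1580×10^-6 = 6.007×10^-5 mol/kg
α₀ = 1/(1 + K1/[H⁺] + K1K2/[H⁺]²) = 1/(1 + 10^+1.41 + 10^-0.61) = 0.03711
DIC = [CO2*]/α₀ = 6.007×10^-5 / 0.03711 = 1.62 mmol/kg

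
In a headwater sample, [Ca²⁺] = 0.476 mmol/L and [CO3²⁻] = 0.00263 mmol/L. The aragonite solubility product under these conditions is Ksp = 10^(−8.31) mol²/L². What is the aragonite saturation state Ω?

Ksp = 10^(−8.31) = 4.898×10^-9
Ω = [Ca²⁺][CO3²⁻]/Ksp = (0.476×10^-3)(0.00263×10^-3) / 4.898×10^-9 = 0.256

Ω = 0.256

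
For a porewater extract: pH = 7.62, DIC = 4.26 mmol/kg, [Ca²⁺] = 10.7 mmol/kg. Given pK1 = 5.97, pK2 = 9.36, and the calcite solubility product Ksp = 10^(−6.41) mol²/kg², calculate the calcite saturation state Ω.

Ω = 2.05

α₂ = 1 / (1 + [H⁺]/K2 + [H⁺]²/(K1K2)) = 1 / (1 + 10^+1.74 + 10^+0.09)
   = 1 / (1 + 54.954 + 1.2303) = 1/57.184 = 0.01749
[CO3²⁻] = α₂ × DIC = 0.01749 × 4.26 = 0.07450 mmol/kg
Ksp = 10^(−6.41) = 3.890×10^-7
Ω = [Ca²⁺][CO3²⁻]/Ksp = (10.7×10^-3)(7.450×10^-5) / 3.890×10^-7 = 2.05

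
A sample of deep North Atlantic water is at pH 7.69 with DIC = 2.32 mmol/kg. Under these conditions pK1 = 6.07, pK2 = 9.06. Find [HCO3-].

[HCO3⁻] = 2.18 mmol/kg

α₁ = 1 / (1 + [H⁺]/K1 + K2/[H⁺]) = 1 / (1 + 10^-1.62 + 10^-1.37)
   = 1 / (1 + 0.023988 + 0.042658) = 1/1.0666 = 0.9375
[HCO3⁻] = α₁ × DIC = 0.9375 × 2.32 = 2.18 mmol/kg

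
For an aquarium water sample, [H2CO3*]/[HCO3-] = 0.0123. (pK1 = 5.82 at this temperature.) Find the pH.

pH = 7.73

From K1 = [H⁺][HCO3-]/[H2CO3*]:  pH = pK1 − log₁₀([H2CO3*]/[HCO3-])
log₁₀(0.0123) = -1.910
pH = 5.82 − (-1.910) = 7.73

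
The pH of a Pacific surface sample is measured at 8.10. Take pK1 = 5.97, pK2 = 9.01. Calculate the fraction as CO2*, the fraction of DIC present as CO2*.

α₀ = 0.00656

α₀ = 1 / (1 + K1/[H⁺] + K1K2/[H⁺]²) = 1 / (1 + 10^+2.13 + 10^+1.22)
   = 1 / (1 + 134.90 + 16.596) = 1/152.49 = 0.006558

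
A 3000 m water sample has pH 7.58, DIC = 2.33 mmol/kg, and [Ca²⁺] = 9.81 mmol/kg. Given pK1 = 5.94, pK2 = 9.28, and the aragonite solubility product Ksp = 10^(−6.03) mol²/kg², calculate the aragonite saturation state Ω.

Ω = 0.469

α₂ = 1 / (1 + [H⁺]/K2 + [H⁺]²/(K1K2)) = 1 / (1 + 10^+1.70 + 10^+0.06)
   = 1 / (1 + 50.119 + 1.1482) = 1/52.267 = 0.01913
[CO3²⁻] = α₂ × DIC = 0.01913 × 2.33 = 0.04458 mmol/kg
Ksp = 10^(−6.03) = 9.333×10^-7
Ω = [Ca²⁺][CO3²⁻]/Ksp = (9.81×10^-3)(4.458×10^-5) / 9.333×10^-7 = 0.469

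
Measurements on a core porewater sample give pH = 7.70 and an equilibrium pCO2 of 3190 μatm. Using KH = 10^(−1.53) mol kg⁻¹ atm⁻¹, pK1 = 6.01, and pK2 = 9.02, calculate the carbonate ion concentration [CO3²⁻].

[CO3²⁻] = 0.221 mmol/kg

[CO2*] = KH · pCO2 = 10^(−1.53) × 3190×10^-6 = 9.414×10^-5 mol/kg
α₀ = 1/(1 + K1/[H⁺] + K1K2/[H⁺]²) = 1/(1 + 10^+1.69 + 10^+0.37) = 0.01911
DIC = [CO2*]/α₀ = 9.414×10^-5 / 0.01911 = 4.926 mmol/kg
[CO3²⁻] = α₂·DIC; α₂ = 0.04480, so [CO3²⁻] = 0.04480 × 4.926 = 0.221 mmol/kg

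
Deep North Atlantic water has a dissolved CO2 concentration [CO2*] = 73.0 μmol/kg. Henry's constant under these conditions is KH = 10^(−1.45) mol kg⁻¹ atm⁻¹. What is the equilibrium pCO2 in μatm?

KH = 10^(−1.45) = 3.548×10^-2 mol kg⁻¹ atm⁻¹
pCO2 = [CO2*]/KH = 73.0×10^-6 / 3.548×10^-2 = 2.06×10^-3 atm = 2060 μatm

pCO2 = 2060 μatm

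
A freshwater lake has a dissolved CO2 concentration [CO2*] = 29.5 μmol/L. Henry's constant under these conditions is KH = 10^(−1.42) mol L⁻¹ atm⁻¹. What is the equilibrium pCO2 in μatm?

pCO2 = 776 μatm

KH = 10^(−1.42) = 3.802×10^-2 mol L⁻¹ atm⁻¹
pCO2 = [CO2*]/KH = 29.5×10^-6 / 3.802×10^-2 = 7.76×10^-4 atm = 776 μatm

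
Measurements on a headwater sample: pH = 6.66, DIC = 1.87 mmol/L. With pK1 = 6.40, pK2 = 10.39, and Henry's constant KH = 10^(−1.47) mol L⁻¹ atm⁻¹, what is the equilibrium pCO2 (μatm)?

pCO2 = 1.96×10^4 μatm

α₀ = 1 / (1 + K1/[H⁺] + K1K2/[H⁺]²) = 1 / (1 + 10^+0.26 + 10^-3.47)
   = 1 / (1 + 1.8197 + 0.00033884) = 1/2.8200 = 0.3546
[CO2*] = α₀ × DIC = 0.3546 × 1.87 = 0.6631 mmol/L
pCO2 = [CO2*]/KH = 6.631×10^-4 / 3.388×10^-2 = 1.96×10^4 μatm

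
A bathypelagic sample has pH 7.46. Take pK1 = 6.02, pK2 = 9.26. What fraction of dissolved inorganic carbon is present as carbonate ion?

α₂ = 1 / (1 + [H⁺]/K2 + [H⁺]²/(K1K2)) = 1 / (1 + 10^+1.80 + 10^+0.36)
   = 1 / (1 + 63.096 + 2.2909) = 1/66.387 = 0.01506

α₂ = 0.0151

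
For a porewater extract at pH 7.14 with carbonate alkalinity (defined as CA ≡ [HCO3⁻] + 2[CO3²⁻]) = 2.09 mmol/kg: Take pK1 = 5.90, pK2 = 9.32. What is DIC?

CA = [HCO3⁻] + 2[CO3²⁻] = (α₁ + 2α₂)·DIC
At pH 7.14: [H⁺]/K1 = 10^-1.24 = 0.057544, K2/[H⁺] = 10^-2.18 = 0.0066069
α₁ = 1/(1 + 0.057544 + 0.0066069) = 1/1.0642 = 0.9397; α₂ = α₁·K2/[H⁺] = 0.006209
α₁ + 2α₂ = 0.9521
DIC = CA / (α₁ + 2α₂) = 2.09 / 0.9521 = 2.20 mmol/kg

DIC = 2.20 mmol/kg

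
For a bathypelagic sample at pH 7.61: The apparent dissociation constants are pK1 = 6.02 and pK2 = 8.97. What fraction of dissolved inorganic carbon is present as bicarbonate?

α₁ = 0.935

α₁ = 1 / (1 + [H⁺]/K1 + K2/[H⁺]) = 1 / (1 + 10^-1.59 + 10^-1.36)
   = 1 / (1 + 0.025704 + 0.043652) = 1/1.0694 = 0.9351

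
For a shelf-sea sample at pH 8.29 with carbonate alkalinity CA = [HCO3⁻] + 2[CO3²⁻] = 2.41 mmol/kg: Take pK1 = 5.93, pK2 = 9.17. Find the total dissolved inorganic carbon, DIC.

CA = [HCO3⁻] + 2[CO3²⁻] = (α₁ + 2α₂)·DIC
At pH 8.29: [H⁺]/K1 = 10^-2.36 = 0.0043652, K2/[H⁺] = 10^-0.88 = 0.13183
α₁ = 1/(1 + 0.0043652 + 0.13183) = 1/1.1362 = 0.8801; α₂ = α₁·K2/[H⁺] = 0.1160
α₁ + 2α₂ = 1.1122
DIC = CA / (α₁ + 2α₂) = 2.41 / 1.1122 = 2.17 mmol/kg

DIC = 2.17 mmol/kg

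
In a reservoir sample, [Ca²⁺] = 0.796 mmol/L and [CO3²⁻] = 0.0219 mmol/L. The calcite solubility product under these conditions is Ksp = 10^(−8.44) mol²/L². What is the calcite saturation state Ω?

Ksp = 10^(−8.44) = 3.631×10^-9
Ω = [Ca²⁺][CO3²⁻]/Ksp = (0.796×10^-3)(0.0219×10^-3) / 3.631×10^-9 = 4.80

Ω = 4.80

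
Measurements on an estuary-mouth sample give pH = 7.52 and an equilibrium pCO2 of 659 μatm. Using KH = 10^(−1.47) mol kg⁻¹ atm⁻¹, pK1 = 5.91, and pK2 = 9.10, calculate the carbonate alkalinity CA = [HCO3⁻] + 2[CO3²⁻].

CA = 0.958 mmol/kg

[CO2*] = KH · pCO2 = 10^(−1.47) × 659×10^-6 = 2.233×10^-5 mol/kg
α₀ = 1/(1 + K1/[H⁺] + K1K2/[H⁺]²) = 1/(1 + 10^+1.61 + 10^+0.03) = 0.02336
DIC = [CO2*]/α₀ = 2.233×10^-5 / 0.02336 = 0.9559 mmol/kg
CA = (α₁ + 2α₂)·DIC = (0.9516 + 2×0.02503) × 0.9559 = 0.958 mmol/kg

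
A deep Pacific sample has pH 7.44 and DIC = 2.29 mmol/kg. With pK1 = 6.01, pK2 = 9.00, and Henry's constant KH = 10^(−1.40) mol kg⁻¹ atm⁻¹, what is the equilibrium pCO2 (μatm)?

α₀ = 1 / (1 + K1/[H⁺] + K1K2/[H⁺]²) = 1 / (1 + 10^+1.43 + 10^-0.13)
   = 1 / (1 + 26.915 + 0.74131) = 1/28.657 = 0.03490
[CO2*] = α₀ × DIC = 0.03490 × 2.29 = 0.07991 mmol/kg
pCO2 = [CO2*]/KH = 7.991×10^-5 / 3.981×10^-2 = 2010 μatm

pCO2 = 2010 μatm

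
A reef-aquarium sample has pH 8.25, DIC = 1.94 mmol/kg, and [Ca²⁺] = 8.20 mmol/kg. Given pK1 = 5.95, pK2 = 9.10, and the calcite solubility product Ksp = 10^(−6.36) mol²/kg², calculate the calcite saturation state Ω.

α₂ = 1 / (1 + [H⁺]/K2 + [H⁺]²/(K1K2)) = 1 / (1 + 10^+0.85 + 10^-1.45)
   = 1 / (1 + 7.0795 + 0.035481) = 1/8.1149 = 0.1232
[CO3²⁻] = α₂ × DIC = 0.1232 × 1.94 = 0.2391 mmol/kg
Ksp = 10^(−6.36) = 4.365×10^-7
Ω = [Ca²⁺][CO3²⁻]/Ksp = (8.20×10^-3)(2.391×10^-4) / 4.365×10^-7 = 4.49

Ω = 4.49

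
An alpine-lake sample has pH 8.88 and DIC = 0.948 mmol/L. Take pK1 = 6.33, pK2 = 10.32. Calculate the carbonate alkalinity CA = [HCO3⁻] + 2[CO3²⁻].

CA = [HCO3⁻] + 2[CO3²⁻] = (α₁ + 2α₂)·DIC
At pH 8.88: [H⁺]/K1 = 10^-2.55 = 0.0028184, K2/[H⁺] = 10^-1.44 = 0.036308
α₁ = 1/(1 + 0.0028184 + 0.036308) = 1/1.0391 = 0.9623; α₂ = α₁·K2/[H⁺] = 0.03494
α₁ + 2α₂ = 1.0322
CA = 1.0322 × 0.948 = 0.979 mmol/L

CA = 0.979 mmol/L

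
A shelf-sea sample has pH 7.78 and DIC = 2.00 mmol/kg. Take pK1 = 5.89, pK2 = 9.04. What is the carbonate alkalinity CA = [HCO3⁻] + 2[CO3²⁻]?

CA = [HCO3⁻] + 2[CO3²⁻] = (α₁ + 2α₂)·DIC
At pH 7.78: [H⁺]/K1 = 10^-1.89 = 0.012882, K2/[H⁺] = 10^-1.26 = 0.054954
α₁ = 1/(1 + 0.012882 + 0.054954) = 1/1.0678 = 0.9365; α₂ = α₁·K2/[H⁺] = 0.05146
α₁ + 2α₂ = 1.0394
CA = 1.0394 × 2.00 = 2.08 mmol/kg

CA = 2.08 mmol/kg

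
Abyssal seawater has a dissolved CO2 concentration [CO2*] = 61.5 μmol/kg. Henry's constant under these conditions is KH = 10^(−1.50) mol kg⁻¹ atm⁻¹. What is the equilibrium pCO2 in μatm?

pCO2 = 1940 μatm

KH = 10^(−1.50) = 3.162×10^-2 mol kg⁻¹ atm⁻¹
pCO2 = [CO2*]/KH = 61.5×10^-6 / 3.162×10^-2 = 1.94×10^-3 atm = 1940 μatm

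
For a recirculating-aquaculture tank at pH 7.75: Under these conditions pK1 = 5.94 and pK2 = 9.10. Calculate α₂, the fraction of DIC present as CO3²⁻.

α₂ = 1 / (1 + [H⁺]/K2 + [H⁺]²/(K1K2)) = 1 / (1 + 10^+1.35 + 10^-0.46)
   = 1 / (1 + 22.387 + 0.34674) = 1/23.734 = 0.04213

α₂ = 0.0421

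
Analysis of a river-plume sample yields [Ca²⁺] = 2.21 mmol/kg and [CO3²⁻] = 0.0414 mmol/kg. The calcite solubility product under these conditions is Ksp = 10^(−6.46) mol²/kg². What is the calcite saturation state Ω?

Ksp = 10^(−6.46) = 3.467×10^-7
Ω = [Ca²⁺][CO3²⁻]/Ksp = (2.21×10^-3)(0.0414×10^-3) / 3.467×10^-7 = 0.264

Ω = 0.264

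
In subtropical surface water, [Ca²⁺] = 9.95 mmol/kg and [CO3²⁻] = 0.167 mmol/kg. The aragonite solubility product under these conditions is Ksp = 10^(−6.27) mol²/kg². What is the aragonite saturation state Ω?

Ksp = 10^(−6.27) = 5.370×10^-7
Ω = [Ca²⁺][CO3²⁻]/Ksp = (9.95×10^-3)(0.167×10^-3) / 5.370×10^-7 = 3.09

Ω = 3.09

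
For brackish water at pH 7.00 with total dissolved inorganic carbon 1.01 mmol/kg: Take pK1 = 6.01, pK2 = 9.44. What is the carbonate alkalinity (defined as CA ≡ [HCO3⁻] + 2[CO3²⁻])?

CA = 0.920 mmol/kg

CA = [HCO3⁻] + 2[CO3²⁻] = (α₁ + 2α₂)·DIC
At pH 7.00: [H⁺]/K1 = 10^-0.99 = 0.10233, K2/[H⁺] = 10^-2.44 = 0.0036308
α₁ = 1/(1 + 0.10233 + 0.0036308) = 1/1.1060 = 0.9042; α₂ = α₁·K2/[H⁺] = 0.003283
α₁ + 2α₂ = 0.9108
CA = 0.9108 × 1.01 = 0.920 mmol/kg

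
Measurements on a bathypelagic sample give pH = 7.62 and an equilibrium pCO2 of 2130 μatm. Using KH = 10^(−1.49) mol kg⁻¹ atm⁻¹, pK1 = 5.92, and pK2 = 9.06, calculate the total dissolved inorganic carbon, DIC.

DIC = 3.65 mmol/kg

[CO2*] = KH · pCO2 = 10^(−1.49) × 2130×10^-6 = 6.893×10^-5 mol/kg
α₀ = 1/(1 + K1/[H⁺] + K1K2/[H⁺]²) = 1/(1 + 10^+1.70 + 10^+0.26) = 0.01889
DIC = [CO2*]/α₀ = 6.893×10^-5 / 0.01889 = 3.65 mmol/kg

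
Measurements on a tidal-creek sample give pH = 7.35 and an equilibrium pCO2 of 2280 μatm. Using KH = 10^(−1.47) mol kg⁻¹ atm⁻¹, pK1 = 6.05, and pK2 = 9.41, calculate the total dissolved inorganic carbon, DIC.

DIC = 1.63 mmol/kg

[CO2*] = KH · pCO2 = 10^(−1.47) × 2280×10^-6 = 7.726×10^-5 mol/kg
α₀ = 1/(1 + K1/[H⁺] + K1K2/[H⁺]²) = 1/(1 + 10^+1.30 + 10^-0.76) = 0.04733
DIC = [CO2*]/α₀ = 7.726×10^-5 / 0.04733 = 1.63 mmol/kg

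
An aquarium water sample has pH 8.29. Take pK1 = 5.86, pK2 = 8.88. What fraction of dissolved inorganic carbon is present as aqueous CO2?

α₀ = 1 / (1 + K1/[H⁺] + K1K2/[H⁺]²) = 1 / (1 + 10^+2.43 + 10^+1.84)
   = 1 / (1 + 269.15 + 69.183) = 1/339.34 = 0.002947

α₀ = 0.00295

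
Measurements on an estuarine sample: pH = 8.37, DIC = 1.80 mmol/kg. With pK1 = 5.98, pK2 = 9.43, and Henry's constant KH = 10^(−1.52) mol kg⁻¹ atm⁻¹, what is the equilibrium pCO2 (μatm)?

pCO2 = 223 μatm

α₀ = 1 / (1 + K1/[H⁺] + K1K2/[H⁺]²) = 1 / (1 + 10^+2.39 + 10^+1.33)
   = 1 / (1 + 245.47 + 21.380) = 1/267.85 = 0.003733
[CO2*] = α₀ × DIC = 0.003733 × 1.80 = 0.006720 mmol/kg = 6.720 μmol/kg
pCO2 = [CO2*]/KH = 6.720×10^-6 / 3.020×10^-2 = 223 μatm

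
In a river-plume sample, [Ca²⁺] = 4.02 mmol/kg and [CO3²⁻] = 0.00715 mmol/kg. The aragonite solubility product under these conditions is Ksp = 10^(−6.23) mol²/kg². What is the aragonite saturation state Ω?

Ksp = 10^(−6.23) = 5.888×10^-7
Ω = [Ca²⁺][CO3²⁻]/Ksp = (4.02×10^-3)(0.00715×10^-3) / 5.888×10^-7 = 0.0488

Ω = 0.0488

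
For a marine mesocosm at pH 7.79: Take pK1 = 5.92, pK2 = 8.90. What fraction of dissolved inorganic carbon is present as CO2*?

α₀ = 0.0124

α₀ = 1 / (1 + K1/[H⁺] + K1K2/[H⁺]²) = 1 / (1 + 10^+1.87 + 10^+0.76)
   = 1 / (1 + 74.131 + 5.7544) = 1/80.885 = 0.01236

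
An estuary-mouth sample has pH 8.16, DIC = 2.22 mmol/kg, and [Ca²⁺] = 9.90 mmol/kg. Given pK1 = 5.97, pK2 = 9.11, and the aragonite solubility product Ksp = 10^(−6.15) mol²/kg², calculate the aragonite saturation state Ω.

Ω = 3.11

α₂ = 1 / (1 + [H⁺]/K2 + [H⁺]²/(K1K2)) = 1 / (1 + 10^+0.95 + 10^-1.24)
   = 1 / (1 + 8.9125 + 0.057544) = 1/9.9701 = 0.1003
[CO3²⁻] = α₂ × DIC = 0.1003 × 2.22 = 0.2227 mmol/kg
Ksp = 10^(−6.15) = 7.079×10^-7
Ω = [Ca²⁺][CO3²⁻]/Ksp = (9.90×10^-3)(2.227×10^-4) / 7.079×10^-7 = 3.11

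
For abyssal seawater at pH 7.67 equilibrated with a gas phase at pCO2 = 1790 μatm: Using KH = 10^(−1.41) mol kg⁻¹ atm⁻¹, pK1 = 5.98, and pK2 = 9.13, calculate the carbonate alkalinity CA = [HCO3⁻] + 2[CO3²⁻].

CA = 3.65 mmol/kg

[CO2*] = KH · pCO2 = 10^(−1.41) × 1790×10^-6 = 6.964×10^-5 mol/kg
α₀ = 1/(1 + K1/[H⁺] + K1K2/[H⁺]²) = 1/(1 + 10^+1.69 + 10^+0.23) = 0.01935
DIC = [CO2*]/α₀ = 6.964×10^-5 / 0.01935 = 3.599 mmol/kg
CA = (α₁ + 2α₂)·DIC = (0.9478 + 2×0.03286) × 3.599 = 3.65 mmol/kg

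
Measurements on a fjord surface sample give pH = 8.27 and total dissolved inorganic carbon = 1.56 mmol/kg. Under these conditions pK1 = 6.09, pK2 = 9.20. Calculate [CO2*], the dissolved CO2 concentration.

α₀ = 1 / (1 + K1/[H⁺] + K1K2/[H⁺]²) = 1 / (1 + 10^+2.18 + 10^+1.25)
   = 1 / (1 + 151.36 + 17.783) = 1/170.14 = 0.005878
[CO2*] = α₀ × DIC = 0.005878 × 1.56 = 0.00917 mmol/kg = 9.17 μmol/kg

[CO2*] = 9.17 μmol/kg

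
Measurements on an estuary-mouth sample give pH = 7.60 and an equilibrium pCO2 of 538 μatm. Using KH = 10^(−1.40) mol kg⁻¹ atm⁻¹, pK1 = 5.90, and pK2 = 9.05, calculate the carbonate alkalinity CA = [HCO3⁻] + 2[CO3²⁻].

[CO2*] = KH · pCO2 = 10^(−1.40) × 538×10^-6 = 2.142×10^-5 mol/kg
α₀ = 1/(1 + K1/[H⁺] + K1K2/[H⁺]²) = 1/(1 + 10^+1.70 + 10^+0.25) = 0.01890
DIC = [CO2*]/α₀ = 2.142×10^-5 / 0.01890 = 1.133 mmol/kg
CA = (α₁ + 2α₂)·DIC = (0.9475 + 2×0.03362) × 1.133 = 1.15 mmol/kg

CA = 1.15 mmol/kg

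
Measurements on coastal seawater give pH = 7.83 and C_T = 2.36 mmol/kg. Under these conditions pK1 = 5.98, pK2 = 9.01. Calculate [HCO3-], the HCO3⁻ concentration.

[HCO3⁻] = 2.18 mmol/kg

α₁ = 1 / (1 + [H⁺]/K1 + K2/[H⁺]) = 1 / (1 + 10^-1.85 + 10^-1.18)
   = 1 / (1 + 0.014125 + 0.066069) = 1/1.0802 = 0.9258
[HCO3⁻] = α₁ × DIC = 0.9258 × 2.36 = 2.18 mmol/kg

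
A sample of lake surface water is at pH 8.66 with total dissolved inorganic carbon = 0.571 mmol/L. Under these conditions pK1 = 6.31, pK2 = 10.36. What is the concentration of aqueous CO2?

α₀ = 1 / (1 + K1/[H⁺] + K1K2/[H⁺]²) = 1 / (1 + 10^+2.35 + 10^+0.65)
   = 1 / (1 + 223.87 + 4.4668) = 1/229.34 = 0.004360
[CO2*] = α₀ × DIC = 0.004360 × 0.571 = 0.00249 mmol/L = 2.49 μmol/L

[CO2*] = 2.49 μmol/L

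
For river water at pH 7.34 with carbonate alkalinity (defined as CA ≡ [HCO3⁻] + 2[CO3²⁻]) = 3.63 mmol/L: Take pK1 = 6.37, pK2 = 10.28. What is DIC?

DIC = 4.01 mmol/L

CA = [HCO3⁻] + 2[CO3²⁻] = (α₁ + 2α₂)·DIC
At pH 7.34: [H⁺]/K1 = 10^-0.97 = 0.10715, K2/[H⁺] = 10^-2.94 = 0.0011482
α₁ = 1/(1 + 0.10715 + 0.0011482) = 1/1.1083 = 0.9023; α₂ = α₁·K2/[H⁺] = 0.001036
α₁ + 2α₂ = 0.9044
DIC = CA / (α₁ + 2α₂) = 3.63 / 0.9044 = 4.01 mmol/L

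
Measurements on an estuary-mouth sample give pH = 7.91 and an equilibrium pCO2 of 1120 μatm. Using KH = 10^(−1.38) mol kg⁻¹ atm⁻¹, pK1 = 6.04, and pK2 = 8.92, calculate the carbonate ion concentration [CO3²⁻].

[CO2*] = KH · pCO2 = 10^(−1.38) × 1120×10^-6 = 4.669×10^-5 mol/kg
α₀ = 1/(1 + K1/[H⁺] + K1K2/[H⁺]²) = 1/(1 + 10^+1.87 + 10^+0.86) = 0.01214
DIC = [CO2*]/α₀ = 4.669×10^-5 / 0.01214 = 3.846 mmol/kg
[CO3²⁻] = α₂·DIC; α₂ = 0.08794, so [CO3²⁻] = 0.08794 × 3.846 = 0.338 mmol/kg

[CO3²⁻] = 0.338 mmol/kg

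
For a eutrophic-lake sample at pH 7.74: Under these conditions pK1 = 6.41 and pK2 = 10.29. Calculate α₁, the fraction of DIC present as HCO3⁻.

α₁ = 0.953

α₁ = 1 / (1 + [H⁺]/K1 + K2/[H⁺]) = 1 / (1 + 10^-1.33 + 10^-2.55)
   = 1 / (1 + 0.046774 + 0.0028184) = 1/1.0496 = 0.9528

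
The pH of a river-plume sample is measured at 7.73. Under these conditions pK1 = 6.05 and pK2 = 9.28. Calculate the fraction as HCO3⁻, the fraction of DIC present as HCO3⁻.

α₁ = 0.953

α₁ = 1 / (1 + [H⁺]/K1 + K2/[H⁺]) = 1 / (1 + 10^-1.68 + 10^-1.55)
   = 1 / (1 + 0.020893 + 0.028184) = 1/1.0491 = 0.9532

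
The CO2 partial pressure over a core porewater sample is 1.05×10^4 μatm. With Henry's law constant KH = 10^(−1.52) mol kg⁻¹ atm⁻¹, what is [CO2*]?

[CO2*] = 317 μmol/kg

KH = 10^(−1.52) = 3.020×10^-2 mol kg⁻¹ atm⁻¹
[CO2*] = KH · pCO2 = 3.020×10^-2 × 1.05×10^4×10^-6 atm = 3.17×10^-4 mol/kg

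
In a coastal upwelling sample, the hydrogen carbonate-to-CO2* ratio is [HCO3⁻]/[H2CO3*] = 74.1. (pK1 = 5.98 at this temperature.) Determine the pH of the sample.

pH = 7.85

From K1 = [H⁺][HCO3⁻]/[H2CO3*]:  pH = pK1 + log₁₀([HCO3⁻]/[H2CO3*])
log₁₀(74.1) = +1.870
pH = 5.98 + (+1.870) = 7.85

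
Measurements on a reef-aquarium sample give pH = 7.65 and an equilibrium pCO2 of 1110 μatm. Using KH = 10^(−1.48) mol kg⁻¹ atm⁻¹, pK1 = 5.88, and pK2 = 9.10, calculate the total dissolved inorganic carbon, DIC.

[CO2*] = KH · pCO2 = 10^(−1.48) × 1110×10^-6 = 3.676×10^-5 mol/kg
α₀ = 1/(1 + K1/[H⁺] + K1K2/[H⁺]²) = 1/(1 + 10^+1.77 + 10^+0.32) = 0.01614
DIC = [CO2*]/α₀ = 3.676×10^-5 / 0.01614 = 2.28 mmol/kg

DIC = 2.28 mmol/kg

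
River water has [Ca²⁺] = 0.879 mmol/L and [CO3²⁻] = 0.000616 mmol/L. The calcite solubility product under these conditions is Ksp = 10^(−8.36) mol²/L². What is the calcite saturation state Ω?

Ksp = 10^(−8.36) = 4.365×10^-9
Ω = [Ca²⁺][CO3²⁻]/Ksp = (0.879×10^-3)(0.000616×10^-3) / 4.365×10^-9 = 0.124

Ω = 0.124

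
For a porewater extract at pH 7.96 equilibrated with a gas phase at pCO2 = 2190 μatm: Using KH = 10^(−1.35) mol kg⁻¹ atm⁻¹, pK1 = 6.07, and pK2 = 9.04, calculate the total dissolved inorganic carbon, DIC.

DIC = 8.32 mmol/kg

[CO2*] = KH · pCO2 = 10^(−1.35) × 2190×10^-6 = 9.782×10^-5 mol/kg
α₀ = 1/(1 + K1/[H⁺] + K1K2/[H⁺]²) = 1/(1 + 10^+1.89 + 10^+0.81) = 0.01175
DIC = [CO2*]/α₀ = 9.782×10^-5 / 0.01175 = 8.32 mmol/kg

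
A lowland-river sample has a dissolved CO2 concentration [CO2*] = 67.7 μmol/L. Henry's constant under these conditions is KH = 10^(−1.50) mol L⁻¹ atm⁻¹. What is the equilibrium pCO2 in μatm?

pCO2 = 2140 μatm

KH = 10^(−1.50) = 3.162×10^-2 mol L⁻¹ atm⁻¹
pCO2 = [CO2*]/KH = 67.7×10^-6 / 3.162×10^-2 = 2.14×10^-3 atm = 2140 μatm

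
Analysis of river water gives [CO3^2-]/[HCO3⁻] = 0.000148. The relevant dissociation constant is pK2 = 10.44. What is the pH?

pH = 6.61

From K2 = [H⁺][CO3^2-]/[HCO3⁻]:  pH = pK2 + log₁₀([CO3^2-]/[HCO3⁻])
log₁₀(0.000148) = -3.830
pH = 10.44 + (-3.830) = 6.61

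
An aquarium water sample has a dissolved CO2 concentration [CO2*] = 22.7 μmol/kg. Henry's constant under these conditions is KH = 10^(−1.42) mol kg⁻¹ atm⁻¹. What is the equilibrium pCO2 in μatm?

KH = 10^(−1.42) = 3.802×10^-2 mol kg⁻¹ atm⁻¹
pCO2 = [CO2*]/KH = 22.7×10^-6 / 3.802×10^-2 = 5.97×10^-4 atm = 597 μatm

pCO2 = 597 μatm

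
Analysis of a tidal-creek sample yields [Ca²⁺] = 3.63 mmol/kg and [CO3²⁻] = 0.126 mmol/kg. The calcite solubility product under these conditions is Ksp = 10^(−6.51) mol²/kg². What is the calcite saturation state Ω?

Ksp = 10^(−6.51) = 3.090×10^-7
Ω = [Ca²⁺][CO3²⁻]/Ksp = (3.63×10^-3)(0.126×10^-3) / 3.090×10^-7 = 1.48

Ω = 1.48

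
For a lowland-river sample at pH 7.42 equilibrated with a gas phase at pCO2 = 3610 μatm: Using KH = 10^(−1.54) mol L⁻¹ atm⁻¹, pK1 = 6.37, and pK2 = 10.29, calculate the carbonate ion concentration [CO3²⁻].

[CO2*] = KH · pCO2 = 10^(−1.54) × 3610×10^-6 = 1.041×10^-4 mol/L
α₀ = 1/(1 + K1/[H⁺] + K1K2/[H⁺]²) = 1/(1 + 10^+1.05 + 10^-1.82) = 0.08173
DIC = [CO2*]/α₀ = 1.041×10^-4 / 0.08173 = 1.274 mmol/L
[CO3²⁻] = α₂·DIC; α₂ = 0.001237, so [CO3²⁻] = 0.001237 × 1.274 = 0.00158 mmol/L = 1.58 μmol/L

[CO3²⁻] = 1.58 μmol/L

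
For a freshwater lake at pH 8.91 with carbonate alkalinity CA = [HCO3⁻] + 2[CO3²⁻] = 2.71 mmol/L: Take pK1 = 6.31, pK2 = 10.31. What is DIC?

DIC = 2.62 mmol/L

CA = [HCO3⁻] + 2[CO3²⁻] = (α₁ + 2α₂)·DIC
At pH 8.91: [H⁺]/K1 = 10^-2.60 = 0.0025119, K2/[H⁺] = 10^-1.40 = 0.039811
α₁ = 1/(1 + 0.0025119 + 0.039811) = 1/1.0423 = 0.9594; α₂ = α₁·K2/[H⁺] = 0.03819
α₁ + 2α₂ = 1.0358
DIC = CA / (α₁ + 2α₂) = 2.71 / 1.0358 = 2.62 mmol/L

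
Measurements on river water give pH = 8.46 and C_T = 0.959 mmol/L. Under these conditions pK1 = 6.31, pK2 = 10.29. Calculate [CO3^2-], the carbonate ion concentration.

α₂ = 1 / (1 + [H⁺]/K2 + [H⁺]²/(K1K2)) = 1 / (1 + 10^+1.83 + 10^-0.32)
   = 1 / (1 + 67.608 + 0.47863) = 1/69.087 = 0.01447
[CO3²⁻] = α₂ × DIC = 0.01447 × 0.959 = 0.0139 mmol/L = 13.9 μmol/L

[CO3²⁻] = 13.9 μmol/L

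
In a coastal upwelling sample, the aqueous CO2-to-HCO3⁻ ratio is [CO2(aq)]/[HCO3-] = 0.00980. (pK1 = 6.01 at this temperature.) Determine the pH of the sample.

pH = 8.02

From K1 = [H⁺][HCO3-]/[CO2(aq)]:  pH = pK1 − log₁₀([CO2(aq)]/[HCO3-])
log₁₀(0.00980) = -2.009
pH = 6.01 − (-2.009) = 8.02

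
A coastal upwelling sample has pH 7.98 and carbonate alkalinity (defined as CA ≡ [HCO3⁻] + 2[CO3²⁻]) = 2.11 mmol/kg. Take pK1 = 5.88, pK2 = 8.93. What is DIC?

CA = [HCO3⁻] + 2[CO3²⁻] = (α₁ + 2α₂)·DIC
At pH 7.98: [H⁺]/K1 = 10^-2.10 = 0.0079433, K2/[H⁺] = 10^-0.95 = 0.11220
α₁ = 1/(1 + 0.0079433 + 0.11220) = 1/1.1201 = 0.8927; α₂ = α₁·K2/[H⁺] = 0.1002
α₁ + 2α₂ = 1.0931
DIC = CA / (α₁ + 2α₂) = 2.11 / 1.0931 = 1.93 mmol/kg

DIC = 1.93 mmol/kg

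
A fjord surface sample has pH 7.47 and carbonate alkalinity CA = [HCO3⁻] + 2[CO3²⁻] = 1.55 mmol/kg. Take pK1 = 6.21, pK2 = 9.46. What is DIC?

CA = [HCO3⁻] + 2[CO3²⁻] = (α₁ + 2α₂)·DIC
At pH 7.47: [H⁺]/K1 = 10^-1.26 = 0.054954, K2/[H⁺] = 10^-1.99 = 0.010233
α₁ = 1/(1 + 0.054954 + 0.010233) = 1/1.0652 = 0.9388; α₂ = α₁·K2/[H⁺] = 0.009607
α₁ + 2α₂ = 0.9580
DIC = CA / (α₁ + 2α₂) = 1.55 / 0.9580 = 1.62 mmol/kg

DIC = 1.62 mmol/kg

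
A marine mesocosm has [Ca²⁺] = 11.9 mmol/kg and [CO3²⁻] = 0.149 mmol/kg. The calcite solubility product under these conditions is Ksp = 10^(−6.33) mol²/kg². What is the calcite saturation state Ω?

Ksp = 10^(−6.33) = 4.677×10^-7
Ω = [Ca²⁺][CO3²⁻]/Ksp = (11.9×10^-3)(0.149×10^-3) / 4.677×10^-7 = 3.79

Ω = 3.79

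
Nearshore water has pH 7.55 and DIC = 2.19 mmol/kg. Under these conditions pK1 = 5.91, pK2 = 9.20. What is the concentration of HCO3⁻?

[HCO3⁻] = 2.10 mmol/kg

α₁ = 1 / (1 + [H⁺]/K1 + K2/[H⁺]) = 1 / (1 + 10^-1.64 + 10^-1.65)
   = 1 / (1 + 0.022909 + 0.022387) = 1/1.0453 = 0.9567
[HCO3⁻] = α₁ × DIC = 0.9567 × 2.19 = 2.10 mmol/kg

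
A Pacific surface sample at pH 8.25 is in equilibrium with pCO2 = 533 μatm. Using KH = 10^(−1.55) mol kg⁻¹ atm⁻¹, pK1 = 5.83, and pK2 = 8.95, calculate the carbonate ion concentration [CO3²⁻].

[CO3²⁻] = 0.788 mmol/kg

[CO2*] = KH · pCO2 = 10^(−1.55) × 533×10^-6 = 1.502×10^-5 mol/kg
α₀ = 1/(1 + K1/[H⁺] + K1K2/[H⁺]²) = 1/(1 + 10^+2.42 + 10^+1.72) = 0.003159
DIC = [CO2*]/α₀ = 1.502×10^-5 / 0.003159 = 4.755 mmol/kg
[CO3²⁻] = α₂·DIC; α₂ = 0.1658, so [CO3²⁻] = 0.1658 × 4.755 = 0.788 mmol/kg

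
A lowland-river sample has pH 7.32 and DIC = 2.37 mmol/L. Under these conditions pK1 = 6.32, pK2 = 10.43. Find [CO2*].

α₀ = 1 / (1 + K1/[H⁺] + K1K2/[H⁺]²) = 1 / (1 + 10^+1.00 + 10^-2.11)
   = 1 / (1 + 10.000 + 0.0077625) = 1/11.008 = 0.09084
[CO2*] = α₀ × DIC = 0.09084 × 2.37 = 0.215 mmol/L

[CO2*] = 0.215 mmol/L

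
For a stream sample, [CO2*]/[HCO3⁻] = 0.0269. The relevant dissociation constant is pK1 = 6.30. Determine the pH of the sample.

From K1 = [H⁺][HCO3⁻]/[CO2*]:  pH = pK1 − log₁₀([CO2*]/[HCO3⁻])
log₁₀(0.0269) = -1.570
pH = 6.30 − (-1.570) = 7.87

pH = 7.87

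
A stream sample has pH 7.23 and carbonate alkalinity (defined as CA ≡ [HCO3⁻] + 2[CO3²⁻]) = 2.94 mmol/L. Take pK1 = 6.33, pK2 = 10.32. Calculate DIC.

CA = [HCO3⁻] + 2[CO3²⁻] = (α₁ + 2α₂)·DIC
At pH 7.23: [H⁺]/K1 = 10^-0.90 = 0.12589, K2/[H⁺] = 10^-3.09 = 0.00081283
α₁ = 1/(1 + 0.12589 + 0.00081283) = 1/1.1267 = 0.8875; α₂ = α₁·K2/[H⁺] = 0.0007214
α₁ + 2α₂ = 0.8890
DIC = CA / (α₁ + 2α₂) = 2.94 / 0.8890 = 3.31 mmol/L

DIC = 3.31 mmol/L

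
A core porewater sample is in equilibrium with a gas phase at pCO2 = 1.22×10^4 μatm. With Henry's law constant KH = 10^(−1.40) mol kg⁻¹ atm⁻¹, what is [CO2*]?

KH = 10^(−1.40) = 3.981×10^-2 mol kg⁻¹ atm⁻¹
[CO2*] = KH · pCO2 = 3.981×10^-2 × 1.22×10^4×10^-6 atm = 4.86×10^-4 mol/kg

[CO2*] = 486 μmol/kg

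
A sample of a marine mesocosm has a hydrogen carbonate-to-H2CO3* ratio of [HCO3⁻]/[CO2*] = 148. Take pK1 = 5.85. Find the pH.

pH = 8.02

From K1 = [H⁺][HCO3⁻]/[CO2*]:  pH = pK1 + log₁₀([HCO3⁻]/[CO2*])
log₁₀(148) = +2.170
pH = 5.85 + (+2.170) = 8.02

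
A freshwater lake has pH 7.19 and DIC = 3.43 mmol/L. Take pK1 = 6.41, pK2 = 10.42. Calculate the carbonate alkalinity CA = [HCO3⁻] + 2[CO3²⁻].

CA = [HCO3⁻] + 2[CO3²⁻] = (α₁ + 2α₂)·DIC
At pH 7.19: [H⁺]/K1 = 10^-0.78 = 0.16596, K2/[H⁺] = 10^-3.23 = 0.00058884
α₁ = 1/(1 + 0.16596 + 0.00058884) = 1/1.1665 = 0.8572; α₂ = α₁·K2/[H⁺] = 0.0005048
α₁ + 2α₂ = 0.8582
CA = 0.8582 × 3.43 = 2.94 mmol/L

CA = 2.94 mmol/L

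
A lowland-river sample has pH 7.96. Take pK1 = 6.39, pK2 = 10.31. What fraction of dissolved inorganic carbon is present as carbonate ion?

α₂ = 0.00433

α₂ = 1 / (1 + [H⁺]/K2 + [H⁺]²/(K1K2)) = 1 / (1 + 10^+2.35 + 10^+0.78)
   = 1 / (1 + 223.87 + 6.0256) = 1/230.90 = 0.004331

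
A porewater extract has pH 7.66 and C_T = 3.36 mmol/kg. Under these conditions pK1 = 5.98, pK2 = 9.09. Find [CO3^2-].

[CO3²⁻] = 0.118 mmol/kg

α₂ = 1 / (1 + [H⁺]/K2 + [H⁺]²/(K1K2)) = 1 / (1 + 10^+1.43 + 10^-0.25)
   = 1 / (1 + 26.915 + 0.56234) = 1/28.478 = 0.03512
[CO3²⁻] = α₂ × DIC = 0.03512 × 3.36 = 0.118 mmol/kg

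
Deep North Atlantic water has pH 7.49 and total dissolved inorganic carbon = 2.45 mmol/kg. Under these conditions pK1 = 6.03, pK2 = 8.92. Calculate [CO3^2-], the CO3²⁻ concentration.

[CO3²⁻] = 0.0849 mmol/kg

α₂ = 1 / (1 + [H⁺]/K2 + [H⁺]²/(K1K2)) = 1 / (1 + 10^+1.43 + 10^-0.03)
   = 1 / (1 + 26.915 + 0.93325) = 1/28.849 = 0.03466
[CO3²⁻] = α₂ × DIC = 0.03466 × 2.45 = 0.0849 mmol/kg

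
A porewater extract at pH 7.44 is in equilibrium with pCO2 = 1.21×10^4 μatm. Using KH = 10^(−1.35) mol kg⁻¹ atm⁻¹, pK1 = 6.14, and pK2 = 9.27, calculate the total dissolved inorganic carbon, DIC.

[CO2*] = KH · pCO2 = 10^(−1.35) × 1.21×10^4×10^-6 = 5.405×10^-4 mol/kg
α₀ = 1/(1 + K1/[H⁺] + K1K2/[H⁺]²) = 1/(1 + 10^+1.30 + 10^-0.53) = 0.04706
DIC = [CO2*]/α₀ = 5.405×10^-4 / 0.04706 = 11.5 mmol/kg

DIC = 11.5 mmol/kg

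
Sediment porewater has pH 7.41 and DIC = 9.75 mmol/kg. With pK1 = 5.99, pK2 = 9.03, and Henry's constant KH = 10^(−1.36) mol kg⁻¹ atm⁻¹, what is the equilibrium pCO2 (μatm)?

pCO2 = 8000 μatm

α₀ = 1 / (1 + K1/[H⁺] + K1K2/[H⁺]²) = 1 / (1 + 10^+1.42 + 10^-0.20)
   = 1 / (1 + 26.303 + 0.63096) = 1/27.934 = 0.03580
[CO2*] = α₀ × DIC = 0.03580 × 9.75 = 0.3490 mmol/kg
pCO2 = [CO2*]/KH = 3.490×10^-4 / 4.365×10^-2 = 8000 μatm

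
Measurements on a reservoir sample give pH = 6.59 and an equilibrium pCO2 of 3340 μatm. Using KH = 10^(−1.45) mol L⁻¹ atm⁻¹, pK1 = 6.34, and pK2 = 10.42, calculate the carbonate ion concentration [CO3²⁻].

[CO2*] = KH · pCO2 = 10^(−1.45) × 3340×10^-6 = 1.185×10^-4 mol/L
α₀ = 1/(1 + K1/[H⁺] + K1K2/[H⁺]²) = 1/(1 + 10^+0.25 + 10^-3.58) = 0.3599
DIC = [CO2*]/α₀ = 1.185×10^-4 / 0.3599 = 0.3293 mmol/L
[CO3²⁻] = α₂·DIC; α₂ = 9.466×10^-5, so [CO3²⁻] = 9.466×10^-5 × 0.3293 = 3.12×10^-5 mmol/L = 0.0312 μmol/L

[CO3²⁻] = 0.0312 μmol/L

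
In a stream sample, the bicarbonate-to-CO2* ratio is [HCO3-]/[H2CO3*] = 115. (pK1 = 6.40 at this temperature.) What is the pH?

From K1 = [H⁺][HCO3-]/[H2CO3*]:  pH = pK1 + log₁₀([HCO3-]/[H2CO3*])
log₁₀(115) = +2.061
pH = 6.40 + (+2.061) = 8.46

pH = 8.46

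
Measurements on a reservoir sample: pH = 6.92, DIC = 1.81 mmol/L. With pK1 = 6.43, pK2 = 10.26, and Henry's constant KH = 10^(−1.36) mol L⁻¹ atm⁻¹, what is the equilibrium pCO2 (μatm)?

pCO2 = 1.01×10^4 μatm

α₀ = 1 / (1 + K1/[H⁺] + K1K2/[H⁺]²) = 1 / (1 + 10^+0.49 + 10^-2.85)
   = 1 / (1 + 3.0903 + 0.0014125) = 1/4.0917 = 0.2444
[CO2*] = α₀ × DIC = 0.2444 × 1.81 = 0.4424 mmol/L
pCO2 = [CO2*]/KH = 4.424×10^-4 / 4.365×10^-2 = 1.01×10^4 μatm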